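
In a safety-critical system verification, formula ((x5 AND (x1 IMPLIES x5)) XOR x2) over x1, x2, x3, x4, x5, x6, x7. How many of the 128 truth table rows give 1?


Formula: ((x5 AND (x1 IMPLIES x5)) XOR x2) over 7 vars (128 rows)
Evaluate each row (x1, x2, x3, x4, x5, x6, x7 as bits, MSB first):
  row 0 [0000000]: ((0 AND (0 IMPLIES 0)) XOR 0) -> 0
  row 1 [0000001]: ((0 AND (0 IMPLIES 0)) XOR 0) -> 0
  row 2 [0000010]: ((0 AND (0 IMPLIES 0)) XOR 0) -> 0
  row 3 [0000011]: ((0 AND (0 IMPLIES 0)) XOR 0) -> 0
  row 4 [0000100]: ((1 AND (0 IMPLIES 1)) XOR 0) -> 1
  (every remaining row is evaluated the same way; all 128 results are listed next)
Full result column, 8 rows per line (x1,x2,x3,x4 fixed per line; x5,x6,x7 runs 000..111 left to right):
  rows 0-7 [x1,x2,x3,x4=0000]: 00001111  (ones: 4)
  rows 8-15 [x1,x2,x3,x4=0001]: 00001111  (ones: 4)
  rows 16-23 [x1,x2,x3,x4=0010]: 00001111  (ones: 4)
  rows 24-31 [x1,x2,x3,x4=0011]: 00001111  (ones: 4)
  rows 32-39 [x1,x2,x3,x4=0100]: 11110000  (ones: 4)
  rows 40-47 [x1,x2,x3,x4=0101]: 11110000  (ones: 4)
  rows 48-55 [x1,x2,x3,x4=0110]: 11110000  (ones: 4)
  rows 56-63 [x1,x2,x3,x4=0111]: 11110000  (ones: 4)
  rows 64-71 [x1,x2,x3,x4=1000]: 00001111  (ones: 4)
  rows 72-79 [x1,x2,x3,x4=1001]: 00001111  (ones: 4)
  rows 80-87 [x1,x2,x3,x4=1010]: 00001111  (ones: 4)
  rows 88-95 [x1,x2,x3,x4=1011]: 00001111  (ones: 4)
  rows 96-103 [x1,x2,x3,x4=1100]: 11110000  (ones: 4)
  rows 104-111 [x1,x2,x3,x4=1101]: 11110000  (ones: 4)
  rows 112-119 [x1,x2,x3,x4=1110]: 11110000  (ones: 4)
  rows 120-127 [x1,x2,x3,x4=1111]: 11110000  (ones: 4)
Count of 1-rows = 4+4+4+4+4+4+4+4+4+4+4+4+4+4+4+4 = 64

64


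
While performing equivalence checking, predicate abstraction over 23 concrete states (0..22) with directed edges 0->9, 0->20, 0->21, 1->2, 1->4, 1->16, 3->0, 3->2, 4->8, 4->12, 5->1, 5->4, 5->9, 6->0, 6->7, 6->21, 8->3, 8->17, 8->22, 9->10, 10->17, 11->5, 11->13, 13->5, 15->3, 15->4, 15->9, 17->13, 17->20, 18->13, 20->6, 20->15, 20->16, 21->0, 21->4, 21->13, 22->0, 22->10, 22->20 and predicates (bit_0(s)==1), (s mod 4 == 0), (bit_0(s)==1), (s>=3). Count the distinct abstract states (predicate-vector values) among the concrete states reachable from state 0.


BFS from 0:
Concrete reachable: {0, 1, 2, 3, 4, 5, 6, 7, 8, 9, 10, 12, 13, 15, 16, 17, 20, 21, 22}
Abstract via predicates (bit_0(s)==1), (s mod 4 == 0), (bit_0(s)==1), (s>=3):
  (0,0,0,0) <- {2}
  (0,0,0,1) <- {6, 10, 22}
  (0,1,0,0) <- {0}
  (0,1,0,1) <- {4, 8, 12, 16, 20}
  (1,0,1,0) <- {1}
  (1,0,1,1) <- {3, 5, 7, 9, 13, 15, 17, 21}
Distinct abstract states = 6

6


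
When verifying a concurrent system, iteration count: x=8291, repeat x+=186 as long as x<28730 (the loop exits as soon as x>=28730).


Step 1: x goes from 8291 toward 28730 by 186; the body runs while x<28730, so iterations = ceil((bound-start)/step)
Step 2: Distance=20439
Step 3: ceil(20439/186)=110

110


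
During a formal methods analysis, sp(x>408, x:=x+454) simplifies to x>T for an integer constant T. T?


Formula: sp(P, x:=E) = exists old_x. (x = E[old_x/x]) AND P[old_x/x] (old_x is the value of x before the assignment; eliminate old_x by solving x = E[old_x/x] for old_x)
Step 1: Precondition P: x>408, i.e. old_x > 408
Step 2: Assignment gives x = old_x + 454, so old_x = x - 454
Step 3: Substitute into P: x - 454 > 408
Step 4: Simplify: x > 408+454 = 862

862


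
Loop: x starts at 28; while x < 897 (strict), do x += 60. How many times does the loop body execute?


Step 1: x goes from 28 toward 897 by 60; the body runs while x<897, so iterations = ceil((bound-start)/step)
Step 2: Distance=869
Step 3: ceil(869/60)=15

15


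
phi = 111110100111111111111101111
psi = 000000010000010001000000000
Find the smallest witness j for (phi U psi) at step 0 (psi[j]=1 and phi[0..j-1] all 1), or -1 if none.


(phi U psi) at 0: need smallest j with psi[j]=1 and phi[i]=1 for all i in [0,j).
Scan from step 0:
  step 0: phi=1, psi=0 -> continue
  step 1: phi=1, psi=0 -> continue
  step 2: phi=1, psi=0 -> continue
  step 3: phi=1, psi=0 -> continue
  step 5: phi=0 -> phi-prefix broken from here
  step 7: psi=1 but phi already failed -> not a witness
  step 13: psi=1 but phi already failed -> not a witness
  step 17: psi=1 but phi already failed -> not a witness
  end of trace: no witness -> -1
Witness step = -1

-1


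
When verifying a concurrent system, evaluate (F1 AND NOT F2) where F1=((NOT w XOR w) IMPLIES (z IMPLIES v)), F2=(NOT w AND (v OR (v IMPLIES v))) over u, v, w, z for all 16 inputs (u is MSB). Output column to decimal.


F1 = ((NOT w XOR w) IMPLIES (z IMPLIES v))
F2 = (NOT w AND (v OR (v IMPLIES v)))
Counterexample to F1=>F2 is where F1=1 and F2=0.
Evaluate each row (bits = u,v,w,z, MSB first):
  row 0 [0000]: F1=1 F2=1 -> F1&~F2 -> 0
  row 1 [0001]: F1=0 F2=1 -> F1&~F2 -> 0
  row 2 [0010]: F1=1 F2=0 -> F1&~F2 -> 1
  row 3 [0011]: F1=0 F2=0 -> F1&~F2 -> 0
  row 4 [0100]: F1=1 F2=1 -> F1&~F2 -> 0
  row 5 [0101]: F1=1 F2=1 -> F1&~F2 -> 0
  row 6 [0110]: F1=1 F2=0 -> F1&~F2 -> 1
  row 7 [0111]: F1=1 F2=0 -> F1&~F2 -> 1
  row 8 [1000]: F1=1 F2=1 -> F1&~F2 -> 0
  row 9 [1001]: F1=0 F2=1 -> F1&~F2 -> 0
  row 10 [1010]: F1=1 F2=0 -> F1&~F2 -> 1
  row 11 [1011]: F1=0 F2=0 -> F1&~F2 -> 0
  row 12 [1100]: F1=1 F2=1 -> F1&~F2 -> 0
  row 13 [1101]: F1=1 F2=1 -> F1&~F2 -> 0
  row 14 [1110]: F1=1 F2=0 -> F1&~F2 -> 1
  row 15 [1111]: F1=1 F2=0 -> F1&~F2 -> 1
Full result column, 4 rows per line (u,v fixed per line; w,z runs 00..11 left to right):
  rows 0-3 [u,v=00]: 0010  = hex 2
  rows 4-7 [u,v=01]: 0011  = hex 3
  rows 8-11 [u,v=10]: 0010  = hex 2
  rows 12-15 [u,v=11]: 0011  = hex 3
Counterexample vector (row 0 .. row 15) = 0010001100100011
Output column grouped in 4s = 0010 0011 0010 0011 = 0x2323
Convert to decimal digit by digit (value = value*16 + digit):
  2 -> 2
  2*16 + 3 = 35
  35*16 + 2 = 562
  562*16 + 3 = 8995
Decimal = 8995

8995


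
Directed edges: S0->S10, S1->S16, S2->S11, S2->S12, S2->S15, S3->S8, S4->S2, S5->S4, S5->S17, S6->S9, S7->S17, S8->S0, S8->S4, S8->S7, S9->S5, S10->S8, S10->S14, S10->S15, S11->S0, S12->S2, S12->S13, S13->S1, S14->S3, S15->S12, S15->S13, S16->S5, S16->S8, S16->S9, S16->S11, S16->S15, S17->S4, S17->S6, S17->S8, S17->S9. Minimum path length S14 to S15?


BFS layer-by-layer from S14:
  dist 0: {S14}
  dist 1: {S3}
  dist 2: {S8}
  dist 3: {S0, S4, S7}
  dist 4: {S2, S10, S17}
  dist 5: {S6, S9, S11, S12, S15}
  -> S15 reached at distance 5
Shortest path length = 5

5


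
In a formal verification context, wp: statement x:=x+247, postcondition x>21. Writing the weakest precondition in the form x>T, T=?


Formula: wp(x:=E, P) = P[E/x] (substitute E for x in postcondition)
Step 1: Postcondition: x>21
Step 2: Substitute x+247 for x: x+247>21
Step 3: Solve for x: x > 21-247 = -226

-226


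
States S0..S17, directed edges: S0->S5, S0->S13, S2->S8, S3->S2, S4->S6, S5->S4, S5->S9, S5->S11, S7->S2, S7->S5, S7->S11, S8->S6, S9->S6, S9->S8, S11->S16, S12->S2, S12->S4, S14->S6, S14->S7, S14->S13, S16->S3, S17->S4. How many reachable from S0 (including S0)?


BFS from S0:
  layer 0: {S0}
  layer 1: {S5, S13}
  layer 2: {S4, S9, S11}
  layer 3: {S6, S8, S16}
  layer 4: {S3}
  layer 5: {S2}
Reachable set: {S0, S2, S3, S4, S5, S6, S8, S9, S11, S13, S16}
Count = 11

11


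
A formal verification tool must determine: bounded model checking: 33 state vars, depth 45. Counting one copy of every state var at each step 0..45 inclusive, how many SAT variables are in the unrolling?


BMC unrolls to depth k, creating one copy of each state var for steps 0..k.
Step count = 45 + 1 = 46 (steps 0 through 45)
Vars per step = 33
Total = 33 * 46 = 1518

1518


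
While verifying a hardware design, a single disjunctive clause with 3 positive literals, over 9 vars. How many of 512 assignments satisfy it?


Step 1: Total=2^9=512
Step 2: Unsat when all 3 false: 2^6=64
Step 3: Sat=512-64=448

448


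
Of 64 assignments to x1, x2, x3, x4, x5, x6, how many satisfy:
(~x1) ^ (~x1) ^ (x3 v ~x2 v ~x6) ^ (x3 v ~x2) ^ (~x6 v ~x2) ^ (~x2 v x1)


CNF with 6 clauses over 6 vars (64 assignments).
An assignment satisfies CNF iff every clause has >=1 true literal.
Check each row (bits = x1,x2,x3,x4,x5,x6; clause T/F shown):
  row 0 [000000]: clauses=TTTTTT -> 1
  row 1 [000001]: clauses=TTTTTT -> 1
  row 2 [000010]: clauses=TTTTTT -> 1
  row 3 [000011]: clauses=TTTTTT -> 1
  row 4 [000100]: clauses=TTTTTT -> 1
  (every remaining row is evaluated the same way; all 64 results are listed next)
Full result column, 8 rows per line (x1,x2,x3 fixed per line; x4,x5,x6 runs 000..111 left to right):
  rows 0-7 [x1,x2,x3=000]: 11111111  (ones: 8)
  rows 8-15 [x1,x2,x3=001]: 11111111  (ones: 8)
  rows 16-23 [x1,x2,x3=010]: 00000000  (ones: 0)
  rows 24-31 [x1,x2,x3=011]: 00000000  (ones: 0)
  rows 32-39 [x1,x2,x3=100]: 00000000  (ones: 0)
  rows 40-47 [x1,x2,x3=101]: 00000000  (ones: 0)
  rows 48-55 [x1,x2,x3=110]: 00000000  (ones: 0)
  rows 56-63 [x1,x2,x3=111]: 00000000  (ones: 0)
Satisfying assignments = 8+8+0+0+0+0+0+0 = 16

16


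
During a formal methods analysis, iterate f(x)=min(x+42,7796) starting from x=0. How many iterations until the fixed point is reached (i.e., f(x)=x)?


Step 1: x=0, cap=7796, increment=42
Step 2: x grows by 42 each step until capped at 7796; fixed point is x=7796
Step 3: iterations = ceil(7796/42) = 186

186


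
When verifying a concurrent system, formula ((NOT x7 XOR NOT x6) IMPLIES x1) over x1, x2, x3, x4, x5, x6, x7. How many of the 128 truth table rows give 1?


Formula: ((NOT x7 XOR NOT x6) IMPLIES x1) over 7 vars (128 rows)
Evaluate each row (x1, x2, x3, x4, x5, x6, x7 as bits, MSB first):
  row 0 [0000000]: ((NOT 0 XOR NOT 0) IMPLIES 0) -> 1
  row 1 [0000001]: ((NOT 1 XOR NOT 0) IMPLIES 0) -> 0
  row 2 [0000010]: ((NOT 0 XOR NOT 1) IMPLIES 0) -> 0
  row 3 [0000011]: ((NOT 1 XOR NOT 1) IMPLIES 0) -> 1
  row 4 [0000100]: ((NOT 0 XOR NOT 0) IMPLIES 0) -> 1
  (every remaining row is evaluated the same way; all 128 results are listed next)
Full result column, 8 rows per line (x1,x2,x3,x4 fixed per line; x5,x6,x7 runs 000..111 left to right):
  rows 0-7 [x1,x2,x3,x4=0000]: 10011001  (ones: 4)
  rows 8-15 [x1,x2,x3,x4=0001]: 10011001  (ones: 4)
  rows 16-23 [x1,x2,x3,x4=0010]: 10011001  (ones: 4)
  rows 24-31 [x1,x2,x3,x4=0011]: 10011001  (ones: 4)
  rows 32-39 [x1,x2,x3,x4=0100]: 10011001  (ones: 4)
  rows 40-47 [x1,x2,x3,x4=0101]: 10011001  (ones: 4)
  rows 48-55 [x1,x2,x3,x4=0110]: 10011001  (ones: 4)
  rows 56-63 [x1,x2,x3,x4=0111]: 10011001  (ones: 4)
  rows 64-71 [x1,x2,x3,x4=1000]: 11111111  (ones: 8)
  rows 72-79 [x1,x2,x3,x4=1001]: 11111111  (ones: 8)
  rows 80-87 [x1,x2,x3,x4=1010]: 11111111  (ones: 8)
  rows 88-95 [x1,x2,x3,x4=1011]: 11111111  (ones: 8)
  rows 96-103 [x1,x2,x3,x4=1100]: 11111111  (ones: 8)
  rows 104-111 [x1,x2,x3,x4=1101]: 11111111  (ones: 8)
  rows 112-119 [x1,x2,x3,x4=1110]: 11111111  (ones: 8)
  rows 120-127 [x1,x2,x3,x4=1111]: 11111111  (ones: 8)
Count of 1-rows = 4+4+4+4+4+4+4+4+8+8+8+8+8+8+8+8 = 96

96


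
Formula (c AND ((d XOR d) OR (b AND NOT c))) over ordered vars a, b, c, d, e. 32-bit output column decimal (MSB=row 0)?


Formula: (c AND ((d XOR d) OR (b AND NOT c))) over a, b, c, d, e (32 rows)
Evaluate each row (bits = a,b,c,d,e, MSB first):
  row 0 [00000]: (0 AND ((0 XOR 0) OR (0 AND NOT 0))) -> 0
  row 1 [00001]: (0 AND ((0 XOR 0) OR (0 AND NOT 0))) -> 0
  row 2 [00010]: (0 AND ((1 XOR 1) OR (0 AND NOT 0))) -> 0
  row 3 [00011]: (0 AND ((1 XOR 1) OR (0 AND NOT 0))) -> 0
  row 4 [00100]: (1 AND ((0 XOR 0) OR (0 AND NOT 1))) -> 0
  row 5 [00101]: (1 AND ((0 XOR 0) OR (0 AND NOT 1))) -> 0
  row 6 [00110]: (1 AND ((1 XOR 1) OR (0 AND NOT 1))) -> 0
  row 7 [00111]: (1 AND ((1 XOR 1) OR (0 AND NOT 1))) -> 0
  row 8 [01000]: (0 AND ((0 XOR 0) OR (1 AND NOT 0))) -> 0
  row 9 [01001]: (0 AND ((0 XOR 0) OR (1 AND NOT 0))) -> 0
  row 10 [01010]: (0 AND ((1 XOR 1) OR (1 AND NOT 0))) -> 0
  row 11 [01011]: (0 AND ((1 XOR 1) OR (1 AND NOT 0))) -> 0
  row 12 [01100]: (1 AND ((0 XOR 0) OR (1 AND NOT 1))) -> 0
  row 13 [01101]: (1 AND ((0 XOR 0) OR (1 AND NOT 1))) -> 0
  row 14 [01110]: (1 AND ((1 XOR 1) OR (1 AND NOT 1))) -> 0
  row 15 [01111]: (1 AND ((1 XOR 1) OR (1 AND NOT 1))) -> 0
  row 16 [10000]: (0 AND ((0 XOR 0) OR (0 AND NOT 0))) -> 0
  row 17 [10001]: (0 AND ((0 XOR 0) OR (0 AND NOT 0))) -> 0
  row 18 [10010]: (0 AND ((1 XOR 1) OR (0 AND NOT 0))) -> 0
  row 19 [10011]: (0 AND ((1 XOR 1) OR (0 AND NOT 0))) -> 0
  row 20 [10100]: (1 AND ((0 XOR 0) OR (0 AND NOT 1))) -> 0
  row 21 [10101]: (1 AND ((0 XOR 0) OR (0 AND NOT 1))) -> 0
  row 22 [10110]: (1 AND ((1 XOR 1) OR (0 AND NOT 1))) -> 0
  row 23 [10111]: (1 AND ((1 XOR 1) OR (0 AND NOT 1))) -> 0
  row 24 [11000]: (0 AND ((0 XOR 0) OR (1 AND NOT 0))) -> 0
  row 25 [11001]: (0 AND ((0 XOR 0) OR (1 AND NOT 0))) -> 0
  row 26 [11010]: (0 AND ((1 XOR 1) OR (1 AND NOT 0))) -> 0
  row 27 [11011]: (0 AND ((1 XOR 1) OR (1 AND NOT 0))) -> 0
  row 28 [11100]: (1 AND ((0 XOR 0) OR (1 AND NOT 1))) -> 0
  row 29 [11101]: (1 AND ((0 XOR 0) OR (1 AND NOT 1))) -> 0
  row 30 [11110]: (1 AND ((1 XOR 1) OR (1 AND NOT 1))) -> 0
  row 31 [11111]: (1 AND ((1 XOR 1) OR (1 AND NOT 1))) -> 0
Full result column, 4 rows per line (a,b,c fixed per line; d,e runs 00..11 left to right):
  rows 0-3 [a,b,c=000]: 0000  = hex 0
  rows 4-7 [a,b,c=001]: 0000  = hex 0
  rows 8-11 [a,b,c=010]: 0000  = hex 0
  rows 12-15 [a,b,c=011]: 0000  = hex 0
  rows 16-19 [a,b,c=100]: 0000  = hex 0
  rows 20-23 [a,b,c=101]: 0000  = hex 0
  rows 24-27 [a,b,c=110]: 0000  = hex 0
  rows 28-31 [a,b,c=111]: 0000  = hex 0
Output column (row 0 .. row 31) = 00000000000000000000000000000000
Output column grouped in 4s = 0000 0000 0000 0000 0000 0000 0000 0000 = 0x00000000
Convert to decimal digit by digit (value = value*16 + digit):
  0 -> 0
  0*16 + 0 = 0
  0*16 + 0 = 0
  0*16 + 0 = 0
  0*16 + 0 = 0
  0*16 + 0 = 0
  0*16 + 0 = 0
  0*16 + 0 = 0
Decimal = 0

0


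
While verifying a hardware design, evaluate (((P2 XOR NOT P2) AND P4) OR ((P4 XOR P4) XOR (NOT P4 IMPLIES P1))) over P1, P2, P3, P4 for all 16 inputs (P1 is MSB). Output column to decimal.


Formula: (((P2 XOR NOT P2) AND P4) OR ((P4 XOR P4) XOR (NOT P4 IMPLIES P1))) over P1, P2, P3, P4 (16 rows)
Evaluate each row (bits = P1,P2,P3,P4, MSB first):
  row 0 [0000]: (((0 XOR NOT 0) AND 0) OR ((0 XOR 0) XOR (NOT 0 IMPLIES 0))) -> 0
  row 1 [0001]: (((0 XOR NOT 0) AND 1) OR ((1 XOR 1) XOR (NOT 1 IMPLIES 0))) -> 1
  row 2 [0010]: (((0 XOR NOT 0) AND 0) OR ((0 XOR 0) XOR (NOT 0 IMPLIES 0))) -> 0
  row 3 [0011]: (((0 XOR NOT 0) AND 1) OR ((1 XOR 1) XOR (NOT 1 IMPLIES 0))) -> 1
  row 4 [0100]: (((1 XOR NOT 1) AND 0) OR ((0 XOR 0) XOR (NOT 0 IMPLIES 0))) -> 0
  row 5 [0101]: (((1 XOR NOT 1) AND 1) OR ((1 XOR 1) XOR (NOT 1 IMPLIES 0))) -> 1
  row 6 [0110]: (((1 XOR NOT 1) AND 0) OR ((0 XOR 0) XOR (NOT 0 IMPLIES 0))) -> 0
  row 7 [0111]: (((1 XOR NOT 1) AND 1) OR ((1 XOR 1) XOR (NOT 1 IMPLIES 0))) -> 1
  row 8 [1000]: (((0 XOR NOT 0) AND 0) OR ((0 XOR 0) XOR (NOT 0 IMPLIES 1))) -> 1
  row 9 [1001]: (((0 XOR NOT 0) AND 1) OR ((1 XOR 1) XOR (NOT 1 IMPLIES 1))) -> 1
  row 10 [1010]: (((0 XOR NOT 0) AND 0) OR ((0 XOR 0) XOR (NOT 0 IMPLIES 1))) -> 1
  row 11 [1011]: (((0 XOR NOT 0) AND 1) OR ((1 XOR 1) XOR (NOT 1 IMPLIES 1))) -> 1
  row 12 [1100]: (((1 XOR NOT 1) AND 0) OR ((0 XOR 0) XOR (NOT 0 IMPLIES 1))) -> 1
  row 13 [1101]: (((1 XOR NOT 1) AND 1) OR ((1 XOR 1) XOR (NOT 1 IMPLIES 1))) -> 1
  row 14 [1110]: (((1 XOR NOT 1) AND 0) OR ((0 XOR 0) XOR (NOT 0 IMPLIES 1))) -> 1
  row 15 [1111]: (((1 XOR NOT 1) AND 1) OR ((1 XOR 1) XOR (NOT 1 IMPLIES 1))) -> 1
Full result column, 4 rows per line (P1,P2 fixed per line; P3,P4 runs 00..11 left to right):
  rows 0-3 [P1,P2=00]: 0101  = hex 5
  rows 4-7 [P1,P2=01]: 0101  = hex 5
  rows 8-11 [P1,P2=10]: 1111  = hex F
  rows 12-15 [P1,P2=11]: 1111  = hex F
Output column (row 0 .. row 15) = 0101010111111111
Output column grouped in 4s = 0101 0101 1111 1111 = 0x55FF
Convert to decimal digit by digit (value = value*16 + digit):
  5 -> 5
  5*16 + 5 = 85
  85*16 + 15 (F) = 1375
  1375*16 + 15 (F) = 22015
Decimal = 22015

22015


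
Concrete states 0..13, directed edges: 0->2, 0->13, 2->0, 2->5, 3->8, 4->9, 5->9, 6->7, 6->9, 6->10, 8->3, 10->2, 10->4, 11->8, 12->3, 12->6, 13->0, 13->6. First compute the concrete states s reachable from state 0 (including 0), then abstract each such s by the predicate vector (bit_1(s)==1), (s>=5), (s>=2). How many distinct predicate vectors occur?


BFS from 0:
Concrete reachable: {0, 2, 4, 5, 6, 7, 9, 10, 13}
Abstract via predicates (bit_1(s)==1), (s>=5), (s>=2):
  (0,0,0) <- {0}
  (0,0,1) <- {4}
  (0,1,1) <- {5, 9, 13}
  (1,0,1) <- {2}
  (1,1,1) <- {6, 7, 10}
Distinct abstract states = 5

5


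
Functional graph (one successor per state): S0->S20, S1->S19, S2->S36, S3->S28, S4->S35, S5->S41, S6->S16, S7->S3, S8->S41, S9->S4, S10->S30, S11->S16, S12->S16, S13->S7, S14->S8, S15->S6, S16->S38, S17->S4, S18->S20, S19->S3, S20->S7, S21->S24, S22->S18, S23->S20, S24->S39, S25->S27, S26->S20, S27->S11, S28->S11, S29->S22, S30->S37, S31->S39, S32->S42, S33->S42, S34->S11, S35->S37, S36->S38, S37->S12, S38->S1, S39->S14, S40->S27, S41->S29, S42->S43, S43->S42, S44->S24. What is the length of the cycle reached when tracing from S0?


Trace from S0 until a state repeats:
  S0 -> S20 -> S7 -> S3 -> S28 -> S11 -> S16 -> S38 -> S1 -> S19 -> S3
S3 first seen at step 3, revisited at step 10.
Cycle length = 10 - 3 = 7

7


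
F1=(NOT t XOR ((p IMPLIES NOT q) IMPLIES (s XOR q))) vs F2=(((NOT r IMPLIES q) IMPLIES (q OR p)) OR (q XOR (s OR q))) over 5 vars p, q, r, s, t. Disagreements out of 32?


F1 = (NOT t XOR ((p IMPLIES NOT q) IMPLIES (s XOR q)))
F2 = (((NOT r IMPLIES q) IMPLIES (q OR p)) OR (q XOR (s OR q)))
Evaluate both on each of 32 rows (bits = p,q,r,s,t):
  row 0 [00000]: F1=1 F2=1 -> 0
  row 1 [00001]: F1=0 F2=1 (differ) -> 1
  row 2 [00010]: F1=0 F2=1 (differ) -> 1
  row 3 [00011]: F1=1 F2=1 -> 0
  row 4 [00100]: F1=1 F2=0 (differ) -> 1
  row 5 [00101]: F1=0 F2=0 -> 0
  row 6 [00110]: F1=0 F2=1 (differ) -> 1
  row 7 [00111]: F1=1 F2=1 -> 0
  row 8 [01000]: F1=0 F2=1 (differ) -> 1
  row 9 [01001]: F1=1 F2=1 -> 0
  row 10 [01010]: F1=1 F2=1 -> 0
  row 11 [01011]: F1=0 F2=1 (differ) -> 1
  row 12 [01100]: F1=0 F2=1 (differ) -> 1
  row 13 [01101]: F1=1 F2=1 -> 0
  row 14 [01110]: F1=1 F2=1 -> 0
  row 15 [01111]: F1=0 F2=1 (differ) -> 1
  row 16 [10000]: F1=1 F2=1 -> 0
  row 17 [10001]: F1=0 F2=1 (differ) -> 1
  row 18 [10010]: F1=0 F2=1 (differ) -> 1
  row 19 [10011]: F1=1 F2=1 -> 0
  row 20 [10100]: F1=1 F2=1 -> 0
  row 21 [10101]: F1=0 F2=1 (differ) -> 1
  row 22 [10110]: F1=0 F2=1 (differ) -> 1
  row 23 [10111]: F1=1 F2=1 -> 0
  row 24 [11000]: F1=0 F2=1 (differ) -> 1
  row 25 [11001]: F1=1 F2=1 -> 0
  row 26 [11010]: F1=0 F2=1 (differ) -> 1
  row 27 [11011]: F1=1 F2=1 -> 0
  row 28 [11100]: F1=0 F2=1 (differ) -> 1
  row 29 [11101]: F1=1 F2=1 -> 0
  row 30 [11110]: F1=0 F2=1 (differ) -> 1
  row 31 [11111]: F1=1 F2=1 -> 0
Full result column, 8 rows per line (p,q fixed per line; r,s,t runs 000..111 left to right):
  rows 0-7 [p,q=00]: 01101010  (ones: 4)
  rows 8-15 [p,q=01]: 10011001  (ones: 4)
  rows 16-23 [p,q=10]: 01100110  (ones: 4)
  rows 24-31 [p,q=11]: 10101010  (ones: 4)
Disagreements = 4+4+4+4 = 16

16


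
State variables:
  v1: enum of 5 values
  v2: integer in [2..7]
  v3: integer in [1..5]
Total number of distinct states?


State space = product of domain sizes of all variables.
Domain sizes:
  v1 (enum of 5 values): 5
  v2 (integer in [2..7]): 6
  v3 (integer in [1..5]): 5
Product = 5 * 6 * 5 = 150

150


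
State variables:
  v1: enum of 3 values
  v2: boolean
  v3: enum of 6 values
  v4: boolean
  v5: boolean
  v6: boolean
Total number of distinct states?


State space = product of domain sizes of all variables.
Domain sizes:
  v1 (enum of 3 values): 3
  v2 (boolean): 2
  v3 (enum of 6 values): 6
  v4 (boolean): 2
  v5 (boolean): 2
  v6 (boolean): 2
Product = 3 * 2 * 6 * 2 * 2 * 2 = 288

288


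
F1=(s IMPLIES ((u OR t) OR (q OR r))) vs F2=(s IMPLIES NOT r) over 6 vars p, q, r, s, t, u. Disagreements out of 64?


F1 = (s IMPLIES ((u OR t) OR (q OR r)))
F2 = (s IMPLIES NOT r)
Evaluate both on each of 64 rows (bits = p,q,r,s,t,u):
  row 0 [000000]: F1=1 F2=1 -> 0
  row 1 [000001]: F1=1 F2=1 -> 0
  row 2 [000010]: F1=1 F2=1 -> 0
  row 3 [000011]: F1=1 F2=1 -> 0
  row 4 [000100]: F1=0 F2=1 (differ) -> 1
  (every remaining row is evaluated the same way; all 64 results are listed next)
Full result column, 8 rows per line (p,q,r fixed per line; s,t,u runs 000..111 left to right):
  rows 0-7 [p,q,r=000]: 00001000  (ones: 1)
  rows 8-15 [p,q,r=001]: 00001111  (ones: 4)
  rows 16-23 [p,q,r=010]: 00000000  (ones: 0)
  rows 24-31 [p,q,r=011]: 00001111  (ones: 4)
  rows 32-39 [p,q,r=100]: 00001000  (ones: 1)
  rows 40-47 [p,q,r=101]: 00001111  (ones: 4)
  rows 48-55 [p,q,r=110]: 00000000  (ones: 0)
  rows 56-63 [p,q,r=111]: 00001111  (ones: 4)
Disagreements = 1+4+0+4+1+4+0+4 = 18

18


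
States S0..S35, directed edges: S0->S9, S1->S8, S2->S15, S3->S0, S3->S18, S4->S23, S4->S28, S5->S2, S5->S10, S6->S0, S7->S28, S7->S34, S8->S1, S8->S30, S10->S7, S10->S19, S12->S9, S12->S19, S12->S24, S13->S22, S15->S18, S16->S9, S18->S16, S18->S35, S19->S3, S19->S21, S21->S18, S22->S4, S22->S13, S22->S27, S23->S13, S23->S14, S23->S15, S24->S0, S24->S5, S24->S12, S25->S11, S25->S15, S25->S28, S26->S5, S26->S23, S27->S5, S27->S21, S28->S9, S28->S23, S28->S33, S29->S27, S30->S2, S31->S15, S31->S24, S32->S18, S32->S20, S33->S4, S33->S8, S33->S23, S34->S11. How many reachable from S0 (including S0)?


BFS from S0:
  layer 0: {S0}
  layer 1: {S9}
Reachable set: {S0, S9}
Count = 2

2


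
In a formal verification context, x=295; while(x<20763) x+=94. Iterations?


Step 1: x goes from 295 toward 20763 by 94; the body runs while x<20763, so iterations = ceil((bound-start)/step)
Step 2: Distance=20468
Step 3: ceil(20468/94)=218

218


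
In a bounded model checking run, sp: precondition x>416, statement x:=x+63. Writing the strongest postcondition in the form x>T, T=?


Formula: sp(P, x:=E) = exists old_x. (x = E[old_x/x]) AND P[old_x/x] (old_x is the value of x before the assignment; eliminate old_x by solving x = E[old_x/x] for old_x)
Step 1: Precondition P: x>416, i.e. old_x > 416
Step 2: Assignment gives x = old_x + 63, so old_x = x - 63
Step 3: Substitute into P: x - 63 > 416
Step 4: Simplify: x > 416+63 = 479

479


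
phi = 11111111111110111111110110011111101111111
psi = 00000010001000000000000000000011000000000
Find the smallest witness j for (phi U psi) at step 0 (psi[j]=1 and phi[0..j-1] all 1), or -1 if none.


(phi U psi) at 0: need smallest j with psi[j]=1 and phi[i]=1 for all i in [0,j).
Scan from step 0:
  step 0: phi=1, psi=0 -> continue
  step 1: phi=1, psi=0 -> continue
  step 2: phi=1, psi=0 -> continue
  step 3: phi=1, psi=0 -> continue
  step 6: psi=1 and phi held for [0,6) -> witness found
Witness step = 6

6


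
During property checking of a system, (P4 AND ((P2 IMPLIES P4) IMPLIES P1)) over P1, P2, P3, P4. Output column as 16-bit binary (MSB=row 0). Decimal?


Formula: (P4 AND ((P2 IMPLIES P4) IMPLIES P1)) over P1, P2, P3, P4 (16 rows)
Evaluate each row (bits = P1,P2,P3,P4, MSB first):
  row 0 [0000]: (0 AND ((0 IMPLIES 0) IMPLIES 0)) -> 0
  row 1 [0001]: (1 AND ((0 IMPLIES 1) IMPLIES 0)) -> 0
  row 2 [0010]: (0 AND ((0 IMPLIES 0) IMPLIES 0)) -> 0
  row 3 [0011]: (1 AND ((0 IMPLIES 1) IMPLIES 0)) -> 0
  row 4 [0100]: (0 AND ((1 IMPLIES 0) IMPLIES 0)) -> 0
  row 5 [0101]: (1 AND ((1 IMPLIES 1) IMPLIES 0)) -> 0
  row 6 [0110]: (0 AND ((1 IMPLIES 0) IMPLIES 0)) -> 0
  row 7 [0111]: (1 AND ((1 IMPLIES 1) IMPLIES 0)) -> 0
  row 8 [1000]: (0 AND ((0 IMPLIES 0) IMPLIES 1)) -> 0
  row 9 [1001]: (1 AND ((0 IMPLIES 1) IMPLIES 1)) -> 1
  row 10 [1010]: (0 AND ((0 IMPLIES 0) IMPLIES 1)) -> 0
  row 11 [1011]: (1 AND ((0 IMPLIES 1) IMPLIES 1)) -> 1
  row 12 [1100]: (0 AND ((1 IMPLIES 0) IMPLIES 1)) -> 0
  row 13 [1101]: (1 AND ((1 IMPLIES 1) IMPLIES 1)) -> 1
  row 14 [1110]: (0 AND ((1 IMPLIES 0) IMPLIES 1)) -> 0
  row 15 [1111]: (1 AND ((1 IMPLIES 1) IMPLIES 1)) -> 1
Full result column, 4 rows per line (P1,P2 fixed per line; P3,P4 runs 00..11 left to right):
  rows 0-3 [P1,P2=00]: 0000  = hex 0
  rows 4-7 [P1,P2=01]: 0000  = hex 0
  rows 8-11 [P1,P2=10]: 0101  = hex 5
  rows 12-15 [P1,P2=11]: 0101  = hex 5
Output column (row 0 .. row 15) = 0000000001010101
Output column grouped in 4s = 0000 0000 0101 0101 = 0x0055
Convert to decimal digit by digit (value = value*16 + digit):
  0 -> 0
  0*16 + 0 = 0
  0*16 + 5 = 5
  5*16 + 5 = 85
Decimal = 85

85


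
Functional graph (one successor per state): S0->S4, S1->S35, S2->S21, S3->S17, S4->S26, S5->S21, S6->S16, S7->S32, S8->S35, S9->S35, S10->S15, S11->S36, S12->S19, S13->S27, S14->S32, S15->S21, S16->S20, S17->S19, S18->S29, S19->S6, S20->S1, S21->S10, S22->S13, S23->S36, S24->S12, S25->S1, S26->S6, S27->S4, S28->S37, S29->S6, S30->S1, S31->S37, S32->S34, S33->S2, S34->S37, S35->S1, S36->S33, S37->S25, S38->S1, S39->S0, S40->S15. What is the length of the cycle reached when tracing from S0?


Trace from S0 until a state repeats:
  S0 -> S4 -> S26 -> S6 -> S16 -> S20 -> S1 -> S35 -> S1
S1 first seen at step 6, revisited at step 8.
Cycle length = 8 - 6 = 2

2


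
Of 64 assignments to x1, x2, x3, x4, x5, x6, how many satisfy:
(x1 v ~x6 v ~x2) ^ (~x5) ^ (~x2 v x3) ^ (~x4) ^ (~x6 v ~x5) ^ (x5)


CNF with 6 clauses over 6 vars (64 assignments).
An assignment satisfies CNF iff every clause has >=1 true literal.
Check each row (bits = x1,x2,x3,x4,x5,x6; clause T/F shown):
  row 0 [000000]: clauses=TTTTTF -> 0
  row 1 [000001]: clauses=TTTTTF -> 0
  row 2 [000010]: clauses=TFTTTT -> 0
  row 3 [000011]: clauses=TFTTFT -> 0
  row 4 [000100]: clauses=TTTFTF -> 0
  (every remaining row is evaluated the same way; all 64 results are listed next)
Full result column, 8 rows per line (x1,x2,x3 fixed per line; x4,x5,x6 runs 000..111 left to right):
  rows 0-7 [x1,x2,x3=000]: 00000000  (ones: 0)
  rows 8-15 [x1,x2,x3=001]: 00000000  (ones: 0)
  rows 16-23 [x1,x2,x3=010]: 00000000  (ones: 0)
  rows 24-31 [x1,x2,x3=011]: 00000000  (ones: 0)
  rows 32-39 [x1,x2,x3=100]: 00000000  (ones: 0)
  rows 40-47 [x1,x2,x3=101]: 00000000  (ones: 0)
  rows 48-55 [x1,x2,x3=110]: 00000000  (ones: 0)
  rows 56-63 [x1,x2,x3=111]: 00000000  (ones: 0)
Satisfying assignments = 0+0+0+0+0+0+0+0 = 0

0


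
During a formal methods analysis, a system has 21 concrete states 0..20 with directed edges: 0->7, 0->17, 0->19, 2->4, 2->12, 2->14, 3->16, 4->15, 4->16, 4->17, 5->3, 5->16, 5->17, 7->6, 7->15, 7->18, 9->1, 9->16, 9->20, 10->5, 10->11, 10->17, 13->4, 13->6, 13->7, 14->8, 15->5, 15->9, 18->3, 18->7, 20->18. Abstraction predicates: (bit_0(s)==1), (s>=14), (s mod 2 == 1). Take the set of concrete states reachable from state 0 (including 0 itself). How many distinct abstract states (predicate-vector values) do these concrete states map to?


BFS from 0:
Concrete reachable: {0, 1, 3, 5, 6, 7, 9, 15, 16, 17, 18, 19, 20}
Abstract via predicates (bit_0(s)==1), (s>=14), (s mod 2 == 1):
  (0,0,0) <- {0, 6}
  (0,1,0) <- {16, 18, 20}
  (1,0,1) <- {1, 3, 5, 7, 9}
  (1,1,1) <- {15, 17, 19}
Distinct abstract states = 4

4


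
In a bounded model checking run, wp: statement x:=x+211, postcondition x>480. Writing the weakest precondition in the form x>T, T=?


Formula: wp(x:=E, P) = P[E/x] (substitute E for x in postcondition)
Step 1: Postcondition: x>480
Step 2: Substitute x+211 for x: x+211>480
Step 3: Solve for x: x > 480-211 = 269

269


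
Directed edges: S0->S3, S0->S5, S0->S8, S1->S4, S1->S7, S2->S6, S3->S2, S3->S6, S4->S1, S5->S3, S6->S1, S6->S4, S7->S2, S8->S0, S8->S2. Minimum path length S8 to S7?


BFS layer-by-layer from S8:
  dist 0: {S8}
  dist 1: {S0, S2}
  dist 2: {S3, S5, S6}
  dist 3: {S1, S4}
  dist 4: {S7}
  -> S7 reached at distance 4
Shortest path length = 4

4


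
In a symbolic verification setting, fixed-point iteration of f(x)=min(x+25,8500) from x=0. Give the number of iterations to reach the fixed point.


Step 1: x=0, cap=8500, increment=25
Step 2: x grows by 25 each step until capped at 8500; fixed point is x=8500
Step 3: iterations = ceil(8500/25) = 340

340


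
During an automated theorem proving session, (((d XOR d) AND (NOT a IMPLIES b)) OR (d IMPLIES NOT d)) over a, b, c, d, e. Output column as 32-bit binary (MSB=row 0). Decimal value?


Formula: (((d XOR d) AND (NOT a IMPLIES b)) OR (d IMPLIES NOT d)) over a, b, c, d, e (32 rows)
Evaluate each row (bits = a,b,c,d,e, MSB first):
  row 0 [00000]: (((0 XOR 0) AND (NOT 0 IMPLIES 0)) OR (0 IMPLIES NOT 0)) -> 1
  row 1 [00001]: (((0 XOR 0) AND (NOT 0 IMPLIES 0)) OR (0 IMPLIES NOT 0)) -> 1
  row 2 [00010]: (((1 XOR 1) AND (NOT 0 IMPLIES 0)) OR (1 IMPLIES NOT 1)) -> 0
  row 3 [00011]: (((1 XOR 1) AND (NOT 0 IMPLIES 0)) OR (1 IMPLIES NOT 1)) -> 0
  row 4 [00100]: (((0 XOR 0) AND (NOT 0 IMPLIES 0)) OR (0 IMPLIES NOT 0)) -> 1
  row 5 [00101]: (((0 XOR 0) AND (NOT 0 IMPLIES 0)) OR (0 IMPLIES NOT 0)) -> 1
  row 6 [00110]: (((1 XOR 1) AND (NOT 0 IMPLIES 0)) OR (1 IMPLIES NOT 1)) -> 0
  row 7 [00111]: (((1 XOR 1) AND (NOT 0 IMPLIES 0)) OR (1 IMPLIES NOT 1)) -> 0
  row 8 [01000]: (((0 XOR 0) AND (NOT 0 IMPLIES 1)) OR (0 IMPLIES NOT 0)) -> 1
  row 9 [01001]: (((0 XOR 0) AND (NOT 0 IMPLIES 1)) OR (0 IMPLIES NOT 0)) -> 1
  row 10 [01010]: (((1 XOR 1) AND (NOT 0 IMPLIES 1)) OR (1 IMPLIES NOT 1)) -> 0
  row 11 [01011]: (((1 XOR 1) AND (NOT 0 IMPLIES 1)) OR (1 IMPLIES NOT 1)) -> 0
  row 12 [01100]: (((0 XOR 0) AND (NOT 0 IMPLIES 1)) OR (0 IMPLIES NOT 0)) -> 1
  row 13 [01101]: (((0 XOR 0) AND (NOT 0 IMPLIES 1)) OR (0 IMPLIES NOT 0)) -> 1
  row 14 [01110]: (((1 XOR 1) AND (NOT 0 IMPLIES 1)) OR (1 IMPLIES NOT 1)) -> 0
  row 15 [01111]: (((1 XOR 1) AND (NOT 0 IMPLIES 1)) OR (1 IMPLIES NOT 1)) -> 0
  row 16 [10000]: (((0 XOR 0) AND (NOT 1 IMPLIES 0)) OR (0 IMPLIES NOT 0)) -> 1
  row 17 [10001]: (((0 XOR 0) AND (NOT 1 IMPLIES 0)) OR (0 IMPLIES NOT 0)) -> 1
  row 18 [10010]: (((1 XOR 1) AND (NOT 1 IMPLIES 0)) OR (1 IMPLIES NOT 1)) -> 0
  row 19 [10011]: (((1 XOR 1) AND (NOT 1 IMPLIES 0)) OR (1 IMPLIES NOT 1)) -> 0
  row 20 [10100]: (((0 XOR 0) AND (NOT 1 IMPLIES 0)) OR (0 IMPLIES NOT 0)) -> 1
  row 21 [10101]: (((0 XOR 0) AND (NOT 1 IMPLIES 0)) OR (0 IMPLIES NOT 0)) -> 1
  row 22 [10110]: (((1 XOR 1) AND (NOT 1 IMPLIES 0)) OR (1 IMPLIES NOT 1)) -> 0
  row 23 [10111]: (((1 XOR 1) AND (NOT 1 IMPLIES 0)) OR (1 IMPLIES NOT 1)) -> 0
  row 24 [11000]: (((0 XOR 0) AND (NOT 1 IMPLIES 1)) OR (0 IMPLIES NOT 0)) -> 1
  row 25 [11001]: (((0 XOR 0) AND (NOT 1 IMPLIES 1)) OR (0 IMPLIES NOT 0)) -> 1
  row 26 [11010]: (((1 XOR 1) AND (NOT 1 IMPLIES 1)) OR (1 IMPLIES NOT 1)) -> 0
  row 27 [11011]: (((1 XOR 1) AND (NOT 1 IMPLIES 1)) OR (1 IMPLIES NOT 1)) -> 0
  row 28 [11100]: (((0 XOR 0) AND (NOT 1 IMPLIES 1)) OR (0 IMPLIES NOT 0)) -> 1
  row 29 [11101]: (((0 XOR 0) AND (NOT 1 IMPLIES 1)) OR (0 IMPLIES NOT 0)) -> 1
  row 30 [11110]: (((1 XOR 1) AND (NOT 1 IMPLIES 1)) OR (1 IMPLIES NOT 1)) -> 0
  row 31 [11111]: (((1 XOR 1) AND (NOT 1 IMPLIES 1)) OR (1 IMPLIES NOT 1)) -> 0
Full result column, 4 rows per line (a,b,c fixed per line; d,e runs 00..11 left to right):
  rows 0-3 [a,b,c=000]: 1100  = hex C
  rows 4-7 [a,b,c=001]: 1100  = hex C
  rows 8-11 [a,b,c=010]: 1100  = hex C
  rows 12-15 [a,b,c=011]: 1100  = hex C
  rows 16-19 [a,b,c=100]: 1100  = hex C
  rows 20-23 [a,b,c=101]: 1100  = hex C
  rows 24-27 [a,b,c=110]: 1100  = hex C
  rows 28-31 [a,b,c=111]: 1100  = hex C
Output column (row 0 .. row 31) = 11001100110011001100110011001100
Output column grouped in 4s = 1100 1100 1100 1100 1100 1100 1100 1100 = 0xCCCCCCCC
Convert to decimal digit by digit (value = value*16 + digit):
  C -> 12
  12*16 + 12 (C) = 204
  204*16 + 12 (C) = 3276
  3276*16 + 12 (C) = 52428
  52428*16 + 12 (C) = 838860
  838860*16 + 12 (C) = 13421772
  13421772*16 + 12 (C) = 214748364
  214748364*16 + 12 (C) = 3435973836
Decimal = 3435973836

3435973836


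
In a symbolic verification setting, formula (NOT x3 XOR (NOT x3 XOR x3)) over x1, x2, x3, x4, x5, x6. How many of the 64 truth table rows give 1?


Formula: (NOT x3 XOR (NOT x3 XOR x3)) over 6 vars (64 rows)
Evaluate each row (x1, x2, x3, x4, x5, x6 as bits, MSB first):
  row 0 [000000]: (NOT 0 XOR (NOT 0 XOR 0)) -> 0
  row 1 [000001]: (NOT 0 XOR (NOT 0 XOR 0)) -> 0
  row 2 [000010]: (NOT 0 XOR (NOT 0 XOR 0)) -> 0
  row 3 [000011]: (NOT 0 XOR (NOT 0 XOR 0)) -> 0
  row 4 [000100]: (NOT 0 XOR (NOT 0 XOR 0)) -> 0
  (every remaining row is evaluated the same way; all 64 results are listed next)
Full result column, 8 rows per line (x1,x2,x3 fixed per line; x4,x5,x6 runs 000..111 left to right):
  rows 0-7 [x1,x2,x3=000]: 00000000  (ones: 0)
  rows 8-15 [x1,x2,x3=001]: 11111111  (ones: 8)
  rows 16-23 [x1,x2,x3=010]: 00000000  (ones: 0)
  rows 24-31 [x1,x2,x3=011]: 11111111  (ones: 8)
  rows 32-39 [x1,x2,x3=100]: 00000000  (ones: 0)
  rows 40-47 [x1,x2,x3=101]: 11111111  (ones: 8)
  rows 48-55 [x1,x2,x3=110]: 00000000  (ones: 0)
  rows 56-63 [x1,x2,x3=111]: 11111111  (ones: 8)
Count of 1-rows = 0+8+0+8+0+8+0+8 = 32

32


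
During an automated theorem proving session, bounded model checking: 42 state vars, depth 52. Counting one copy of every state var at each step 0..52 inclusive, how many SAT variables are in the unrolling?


BMC unrolls to depth k, creating one copy of each state var for steps 0..k.
Step count = 52 + 1 = 53 (steps 0 through 52)
Vars per step = 42
Total = 42 * 53 = 2226

2226


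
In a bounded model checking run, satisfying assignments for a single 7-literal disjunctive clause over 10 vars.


Step 1: Total=2^10=1024
Step 2: Unsat when all 7 false: 2^3=8
Step 3: Sat=1024-8=1016

1016


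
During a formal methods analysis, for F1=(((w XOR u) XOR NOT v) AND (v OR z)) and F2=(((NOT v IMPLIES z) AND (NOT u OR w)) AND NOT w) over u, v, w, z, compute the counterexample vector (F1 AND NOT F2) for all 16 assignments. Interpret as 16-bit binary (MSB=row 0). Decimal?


F1 = (((w XOR u) XOR NOT v) AND (v OR z))
F2 = (((NOT v IMPLIES z) AND (NOT u OR w)) AND NOT w)
Counterexample to F1=>F2 is where F1=1 and F2=0.
Evaluate each row (bits = u,v,w,z, MSB first):
  row 0 [0000]: F1=0 F2=0 -> F1&~F2 -> 0
  row 1 [0001]: F1=1 F2=1 -> F1&~F2 -> 0
  row 2 [0010]: F1=0 F2=0 -> F1&~F2 -> 0
  row 3 [0011]: F1=0 F2=0 -> F1&~F2 -> 0
  row 4 [0100]: F1=0 F2=1 -> F1&~F2 -> 0
  row 5 [0101]: F1=0 F2=1 -> F1&~F2 -> 0
  row 6 [0110]: F1=1 F2=0 -> F1&~F2 -> 1
  row 7 [0111]: F1=1 F2=0 -> F1&~F2 -> 1
  row 8 [1000]: F1=0 F2=0 -> F1&~F2 -> 0
  row 9 [1001]: F1=0 F2=0 -> F1&~F2 -> 0
  row 10 [1010]: F1=0 F2=0 -> F1&~F2 -> 0
  row 11 [1011]: F1=1 F2=0 -> F1&~F2 -> 1
  row 12 [1100]: F1=1 F2=0 -> F1&~F2 -> 1
  row 13 [1101]: F1=1 F2=0 -> F1&~F2 -> 1
  row 14 [1110]: F1=0 F2=0 -> F1&~F2 -> 0
  row 15 [1111]: F1=0 F2=0 -> F1&~F2 -> 0
Full result column, 4 rows per line (u,v fixed per line; w,z runs 00..11 left to right):
  rows 0-3 [u,v=00]: 0000  = hex 0
  rows 4-7 [u,v=01]: 0011  = hex 3
  rows 8-11 [u,v=10]: 0001  = hex 1
  rows 12-15 [u,v=11]: 1100  = hex C
Counterexample vector (row 0 .. row 15) = 0000001100011100
Output column grouped in 4s = 0000 0011 0001 1100 = 0x031C
Convert to decimal digit by digit (value = value*16 + digit):
  0 -> 0
  0*16 + 3 = 3
  3*16 + 1 = 49
  49*16 + 12 (C) = 796
Decimal = 796

796


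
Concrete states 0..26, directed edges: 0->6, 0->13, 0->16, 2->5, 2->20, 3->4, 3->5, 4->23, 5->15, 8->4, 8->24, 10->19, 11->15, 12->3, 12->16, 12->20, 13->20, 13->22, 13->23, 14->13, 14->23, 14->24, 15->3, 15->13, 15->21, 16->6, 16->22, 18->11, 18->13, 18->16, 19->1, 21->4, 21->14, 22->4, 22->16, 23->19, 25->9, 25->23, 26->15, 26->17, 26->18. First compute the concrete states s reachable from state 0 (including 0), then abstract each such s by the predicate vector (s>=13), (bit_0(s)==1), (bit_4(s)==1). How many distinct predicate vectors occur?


BFS from 0:
Concrete reachable: {0, 1, 4, 6, 13, 16, 19, 20, 22, 23}
Abstract via predicates (s>=13), (bit_0(s)==1), (bit_4(s)==1):
  (0,0,0) <- {0, 4, 6}
  (0,1,0) <- {1}
  (1,0,1) <- {16, 20, 22}
  (1,1,0) <- {13}
  (1,1,1) <- {19, 23}
Distinct abstract states = 5

5


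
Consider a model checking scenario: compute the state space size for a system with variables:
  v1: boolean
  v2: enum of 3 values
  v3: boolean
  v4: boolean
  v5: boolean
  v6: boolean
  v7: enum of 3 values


State space = product of domain sizes of all variables.
Domain sizes:
  v1 (boolean): 2
  v2 (enum of 3 values): 3
  v3 (boolean): 2
  v4 (boolean): 2
  v5 (boolean): 2
  v6 (boolean): 2
  v7 (enum of 3 values): 3
Product = 2 * 3 * 2 * 2 * 2 * 2 * 3 = 288

288


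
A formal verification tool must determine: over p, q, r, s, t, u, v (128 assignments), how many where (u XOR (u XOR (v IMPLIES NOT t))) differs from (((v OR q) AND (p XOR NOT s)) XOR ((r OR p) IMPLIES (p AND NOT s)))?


F1 = (u XOR (u XOR (v IMPLIES NOT t)))
F2 = (((v OR q) AND (p XOR NOT s)) XOR ((r OR p) IMPLIES (p AND NOT s)))
Evaluate both on each of 128 rows (bits = p,q,r,s,t,u,v):
  row 0 [0000000]: F1=1 F2=1 -> 0
  row 1 [0000001]: F1=1 F2=0 (differ) -> 1
  row 2 [0000010]: F1=1 F2=1 -> 0
  row 3 [0000011]: F1=1 F2=0 (differ) -> 1
  row 4 [0000100]: F1=1 F2=1 -> 0
  (every remaining row is evaluated the same way; all 128 results are listed next)
Full result column, 8 rows per line (p,q,r,s fixed per line; t,u,v runs 000..111 left to right):
  rows 0-7 [p,q,r,s=0000]: 01010000  (ones: 2)
  rows 8-15 [p,q,r,s=0001]: 00000101  (ones: 2)
  rows 16-23 [p,q,r,s=0010]: 10101111  (ones: 6)
  rows 24-31 [p,q,r,s=0011]: 11111010  (ones: 6)
  rows 32-39 [p,q,r,s=0100]: 11111010  (ones: 6)
  rows 40-47 [p,q,r,s=0101]: 00000101  (ones: 2)
  rows 48-55 [p,q,r,s=0110]: 00000101  (ones: 2)
  rows 56-63 [p,q,r,s=0111]: 11111010  (ones: 6)
  rows 64-71 [p,q,r,s=1000]: 00000101  (ones: 2)
  rows 72-79 [p,q,r,s=1001]: 10101111  (ones: 6)
  rows 80-87 [p,q,r,s=1010]: 00000101  (ones: 2)
  rows 88-95 [p,q,r,s=1011]: 10101111  (ones: 6)
  rows 96-103 [p,q,r,s=1100]: 00000101  (ones: 2)
  rows 104-111 [p,q,r,s=1101]: 00000101  (ones: 2)
  rows 112-119 [p,q,r,s=1110]: 00000101  (ones: 2)
  rows 120-127 [p,q,r,s=1111]: 00000101  (ones: 2)
Disagreements = 2+2+6+6+6+2+2+6+2+6+2+6+2+2+2+2 = 56

56


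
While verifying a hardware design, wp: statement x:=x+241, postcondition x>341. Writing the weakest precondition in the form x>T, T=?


Formula: wp(x:=E, P) = P[E/x] (substitute E for x in postcondition)
Step 1: Postcondition: x>341
Step 2: Substitute x+241 for x: x+241>341
Step 3: Solve for x: x > 341-241 = 100

100


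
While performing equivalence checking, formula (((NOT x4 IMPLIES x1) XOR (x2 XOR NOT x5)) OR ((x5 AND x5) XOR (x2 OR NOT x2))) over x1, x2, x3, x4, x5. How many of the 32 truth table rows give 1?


Formula: (((NOT x4 IMPLIES x1) XOR (x2 XOR NOT x5)) OR ((x5 AND x5) XOR (x2 OR NOT x2))) over 5 vars (32 rows)
Evaluate each row (x1, x2, x3, x4, x5 as bits, MSB first):
  row 0 [00000]: (((NOT 0 IMPLIES 0) XOR (0 XOR NOT 0)) OR ((0 AND 0) XOR (0 OR NOT 0))) -> 1
  row 1 [00001]: (((NOT 0 IMPLIES 0) XOR (0 XOR NOT 1)) OR ((1 AND 1) XOR (0 OR NOT 0))) -> 0
  row 2 [00010]: (((NOT 1 IMPLIES 0) XOR (0 XOR NOT 0)) OR ((0 AND 0) XOR (0 OR NOT 0))) -> 1
  row 3 [00011]: (((NOT 1 IMPLIES 0) XOR (0 XOR NOT 1)) OR ((1 AND 1) XOR (0 OR NOT 0))) -> 1
  row 4 [00100]: (((NOT 0 IMPLIES 0) XOR (0 XOR NOT 0)) OR ((0 AND 0) XOR (0 OR NOT 0))) -> 1
  row 5 [00101]: (((NOT 0 IMPLIES 0) XOR (0 XOR NOT 1)) OR ((1 AND 1) XOR (0 OR NOT 0))) -> 0
  row 6 [00110]: (((NOT 1 IMPLIES 0) XOR (0 XOR NOT 0)) OR ((0 AND 0) XOR (0 OR NOT 0))) -> 1
  row 7 [00111]: (((NOT 1 IMPLIES 0) XOR (0 XOR NOT 1)) OR ((1 AND 1) XOR (0 OR NOT 0))) -> 1
  row 8 [01000]: (((NOT 0 IMPLIES 0) XOR (1 XOR NOT 0)) OR ((0 AND 0) XOR (1 OR NOT 1))) -> 1
  row 9 [01001]: (((NOT 0 IMPLIES 0) XOR (1 XOR NOT 1)) OR ((1 AND 1) XOR (1 OR NOT 1))) -> 1
  row 10 [01010]: (((NOT 1 IMPLIES 0) XOR (1 XOR NOT 0)) OR ((0 AND 0) XOR (1 OR NOT 1))) -> 1
  row 11 [01011]: (((NOT 1 IMPLIES 0) XOR (1 XOR NOT 1)) OR ((1 AND 1) XOR (1 OR NOT 1))) -> 0
  row 12 [01100]: (((NOT 0 IMPLIES 0) XOR (1 XOR NOT 0)) OR ((0 AND 0) XOR (1 OR NOT 1))) -> 1
  row 13 [01101]: (((NOT 0 IMPLIES 0) XOR (1 XOR NOT 1)) OR ((1 AND 1) XOR (1 OR NOT 1))) -> 1
  row 14 [01110]: (((NOT 1 IMPLIES 0) XOR (1 XOR NOT 0)) OR ((0 AND 0) XOR (1 OR NOT 1))) -> 1
  row 15 [01111]: (((NOT 1 IMPLIES 0) XOR (1 XOR NOT 1)) OR ((1 AND 1) XOR (1 OR NOT 1))) -> 0
  row 16 [10000]: (((NOT 0 IMPLIES 1) XOR (0 XOR NOT 0)) OR ((0 AND 0) XOR (0 OR NOT 0))) -> 1
  row 17 [10001]: (((NOT 0 IMPLIES 1) XOR (0 XOR NOT 1)) OR ((1 AND 1) XOR (0 OR NOT 0))) -> 1
  row 18 [10010]: (((NOT 1 IMPLIES 1) XOR (0 XOR NOT 0)) OR ((0 AND 0) XOR (0 OR NOT 0))) -> 1
  row 19 [10011]: (((NOT 1 IMPLIES 1) XOR (0 XOR NOT 1)) OR ((1 AND 1) XOR (0 OR NOT 0))) -> 1
  row 20 [10100]: (((NOT 0 IMPLIES 1) XOR (0 XOR NOT 0)) OR ((0 AND 0) XOR (0 OR NOT 0))) -> 1
  row 21 [10101]: (((NOT 0 IMPLIES 1) XOR (0 XOR NOT 1)) OR ((1 AND 1) XOR (0 OR NOT 0))) -> 1
  row 22 [10110]: (((NOT 1 IMPLIES 1) XOR (0 XOR NOT 0)) OR ((0 AND 0) XOR (0 OR NOT 0))) -> 1
  row 23 [10111]: (((NOT 1 IMPLIES 1) XOR (0 XOR NOT 1)) OR ((1 AND 1) XOR (0 OR NOT 0))) -> 1
  row 24 [11000]: (((NOT 0 IMPLIES 1) XOR (1 XOR NOT 0)) OR ((0 AND 0) XOR (1 OR NOT 1))) -> 1
  row 25 [11001]: (((NOT 0 IMPLIES 1) XOR (1 XOR NOT 1)) OR ((1 AND 1) XOR (1 OR NOT 1))) -> 0
  row 26 [11010]: (((NOT 1 IMPLIES 1) XOR (1 XOR NOT 0)) OR ((0 AND 0) XOR (1 OR NOT 1))) -> 1
  row 27 [11011]: (((NOT 1 IMPLIES 1) XOR (1 XOR NOT 1)) OR ((1 AND 1) XOR (1 OR NOT 1))) -> 0
  row 28 [11100]: (((NOT 0 IMPLIES 1) XOR (1 XOR NOT 0)) OR ((0 AND 0) XOR (1 OR NOT 1))) -> 1
  row 29 [11101]: (((NOT 0 IMPLIES 1) XOR (1 XOR NOT 1)) OR ((1 AND 1) XOR (1 OR NOT 1))) -> 0
  row 30 [11110]: (((NOT 1 IMPLIES 1) XOR (1 XOR NOT 0)) OR ((0 AND 0) XOR (1 OR NOT 1))) -> 1
  row 31 [11111]: (((NOT 1 IMPLIES 1) XOR (1 XOR NOT 1)) OR ((1 AND 1) XOR (1 OR NOT 1))) -> 0
Full result column, 8 rows per line (x1,x2 fixed per line; x3,x4,x5 runs 000..111 left to right):
  rows 0-7 [x1,x2=00]: 10111011  (ones: 6)
  rows 8-15 [x1,x2=01]: 11101110  (ones: 6)
  rows 16-23 [x1,x2=10]: 11111111  (ones: 8)
  rows 24-31 [x1,x2=11]: 10101010  (ones: 4)
Count of 1-rows = 6+6+8+4 = 24

24
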